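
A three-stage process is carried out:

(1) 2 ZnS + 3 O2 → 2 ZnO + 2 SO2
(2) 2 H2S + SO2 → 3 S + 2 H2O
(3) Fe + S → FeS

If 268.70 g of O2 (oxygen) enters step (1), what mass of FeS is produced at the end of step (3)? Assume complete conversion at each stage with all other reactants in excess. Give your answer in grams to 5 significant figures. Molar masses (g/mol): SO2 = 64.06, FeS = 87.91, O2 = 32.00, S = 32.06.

1476.3 g

n(O2) = 268.70 / 32.00 = 8.39687 mol.
Reaction (1): O2→SO2 ratio 3:2 ⇒ n(SO2) = 5.59792 mol.
Reaction (2): SO2→S ratio 1:3 ⇒ n(S) = 16.7937 mol.
Reaction (3): S→FeS ratio 1:1 ⇒ n(FeS) = 16.7937 mol.
Mass of FeS = 16.7937 × 87.91 = 1476.34 g.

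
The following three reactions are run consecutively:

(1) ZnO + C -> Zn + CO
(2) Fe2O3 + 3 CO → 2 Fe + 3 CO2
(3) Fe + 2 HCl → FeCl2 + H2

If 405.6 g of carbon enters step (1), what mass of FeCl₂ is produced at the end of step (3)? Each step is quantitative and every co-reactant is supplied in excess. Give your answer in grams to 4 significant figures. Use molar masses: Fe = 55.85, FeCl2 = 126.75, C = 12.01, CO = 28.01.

2854 g

n(C) = 405.6 / 12.01 = 33.772 mol.
Reaction (1): C→CO ratio 1:1 ⇒ n(CO) = 33.772 mol.
Reaction (2): CO→Fe ratio 3:2 ⇒ n(Fe) = 22.515 mol.
Reaction (3): Fe→FeCl2 ratio 1:1 ⇒ n(FeCl2) = 22.515 mol.
Mass of FeCl2 = 22.515 × 126.75 = 2853.7 g.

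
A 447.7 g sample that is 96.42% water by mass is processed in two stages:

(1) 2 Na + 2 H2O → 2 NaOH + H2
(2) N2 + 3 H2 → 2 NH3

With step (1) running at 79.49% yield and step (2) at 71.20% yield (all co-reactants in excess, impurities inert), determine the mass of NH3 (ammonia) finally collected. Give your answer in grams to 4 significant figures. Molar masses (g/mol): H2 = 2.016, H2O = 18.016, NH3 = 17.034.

77.00 g

Pure H2O = 447.7 × 0.9642 = 431.67 g.
n(H2O) = 431.67 / 18.016 = 23.960 mol.
Step 1 (H2O:H2 = 2:1): theoretical n(H2) = 11.980 mol; at 79.49% yield, n(H2) = 9.5231 mol.
Step 2 (H2:NH3 = 3:2): theoretical n(NH3) = 6.3487 mol, so theoretical mass = 6.3487 × 17.034 = 108.14 g.
At 71.20% yield, actual mass of NH3 = 108.14 × 0.7120 = 76.999 g.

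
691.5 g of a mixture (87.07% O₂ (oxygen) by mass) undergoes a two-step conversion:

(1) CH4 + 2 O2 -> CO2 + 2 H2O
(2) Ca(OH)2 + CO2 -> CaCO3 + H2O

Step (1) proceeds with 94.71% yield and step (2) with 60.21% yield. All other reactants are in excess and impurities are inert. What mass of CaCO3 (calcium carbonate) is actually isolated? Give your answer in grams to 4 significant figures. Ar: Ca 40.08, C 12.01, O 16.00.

537.0 g

Pure O2 = 691.5 × 0.8707 = 602.09 g.
M(O2) = 2(16.00) = 32.00 g/mol.
M(CaCO3) = 40.08 + 12.01 + 3(16.00) = 100.09 g/mol.
n(O2) = 602.09 / 32.00 = 18.815 mol.
Step 1 (O2:CO2 = 2:1): theoretical n(CO2) = 9.4076 mol; at 94.71% yield, n(CO2) = 8.9100 mol.
Step 2 (CO2:CaCO3 = 1:1): theoretical n(CaCO3) = 8.9100 mol, so theoretical mass = 8.9100 × 100.09 = 891.80 g.
At 60.21% yield, actual mass of CaCO3 = 891.80 × 0.6021 = 536.95 g.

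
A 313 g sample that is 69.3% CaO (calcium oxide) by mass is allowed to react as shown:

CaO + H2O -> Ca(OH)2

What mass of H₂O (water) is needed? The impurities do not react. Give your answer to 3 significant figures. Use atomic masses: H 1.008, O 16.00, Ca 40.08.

Mass of pure CaO = 313 g × 0.693 = 216.9 g.
M(CaO) = 40.08 + 16.00 = 56.08 g/mol.
M(H2O) = 2(1.008) + 16.00 = 18.016 g/mol.
n(CaO) = 216.9 g / 56.08 g/mol = 3.868 mol.
From the equation the CaO:H2O mole ratio is 1:1, so n(H2O) = 3.868 × 1/1 = 3.868 mol.
Mass of H2O = 3.868 mol × 18.016 g/mol = 69.68 g.

69.7 g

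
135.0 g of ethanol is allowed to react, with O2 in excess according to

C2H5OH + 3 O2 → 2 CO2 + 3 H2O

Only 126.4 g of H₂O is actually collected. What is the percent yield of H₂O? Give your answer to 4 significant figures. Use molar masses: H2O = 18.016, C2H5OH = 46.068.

n(C2H5OH) = 135.00 g / 46.068 g/mol = 2.9305 mol.
From the equation the C2H5OH:H2O mole ratio is 1:3, so n(H2O) = 2.9305 × 3/1 = 8.7914 mol.
Mass of H2O = 8.7914 mol × 18.016 g/mol = 158.38 g.
This is the theoretical yield. Percent yield = 126.4 g / 158.38 g × 100% = 79.806%.

79.81 %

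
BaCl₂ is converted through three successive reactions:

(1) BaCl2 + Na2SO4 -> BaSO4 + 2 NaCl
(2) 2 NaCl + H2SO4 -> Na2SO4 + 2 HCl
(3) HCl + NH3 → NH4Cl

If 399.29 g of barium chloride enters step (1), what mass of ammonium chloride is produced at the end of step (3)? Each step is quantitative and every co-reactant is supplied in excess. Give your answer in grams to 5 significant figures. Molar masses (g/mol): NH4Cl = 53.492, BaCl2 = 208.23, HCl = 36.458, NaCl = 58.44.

n(BaCl2) = 399.29 / 208.23 = 1.91754 mol.
Reaction (1): BaCl2→NaCl ratio 1:2 ⇒ n(NaCl) = 3.83509 mol.
Reaction (2): NaCl→HCl ratio 2:2 ⇒ n(HCl) = 3.83509 mol.
Reaction (3): HCl→NH4Cl ratio 1:1 ⇒ n(NH4Cl) = 3.83509 mol.
Mass of NH4Cl = 3.83509 × 53.492 = 205.146 g.

205.15 g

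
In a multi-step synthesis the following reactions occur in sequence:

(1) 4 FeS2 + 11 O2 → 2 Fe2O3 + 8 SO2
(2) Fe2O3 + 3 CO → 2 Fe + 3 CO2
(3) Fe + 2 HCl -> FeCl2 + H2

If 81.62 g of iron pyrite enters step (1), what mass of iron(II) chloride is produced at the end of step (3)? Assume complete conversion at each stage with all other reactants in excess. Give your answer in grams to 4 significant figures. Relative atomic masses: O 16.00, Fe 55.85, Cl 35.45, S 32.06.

86.23 g

M(FeS2) = 55.85 + 2(32.06) = 119.97 g/mol.
M(FeCl2) = 55.85 + 2(35.45) = 126.75 g/mol.
n(FeS2) = 81.62 / 119.97 = 0.68034 mol.
Reaction (1): FeS2→Fe2O3 ratio 4:2 ⇒ n(Fe2O3) = 0.34017 mol.
Reaction (2): Fe2O3→Fe ratio 1:2 ⇒ n(Fe) = 0.68034 mol.
Reaction (3): Fe→FeCl2 ratio 1:1 ⇒ n(FeCl2) = 0.68034 mol.
Mass of FeCl2 = 0.68034 × 126.75 = 86.233 g.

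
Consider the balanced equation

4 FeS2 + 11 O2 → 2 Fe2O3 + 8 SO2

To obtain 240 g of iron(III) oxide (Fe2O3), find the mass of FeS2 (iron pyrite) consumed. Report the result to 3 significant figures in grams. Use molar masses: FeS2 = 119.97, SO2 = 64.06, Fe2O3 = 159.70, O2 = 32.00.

361 g

n(Fe2O3) = 240.0 g / 159.70 g/mol = 1.503 mol.
From the equation the Fe2O3:FeS2 mole ratio is 2:4, so n(FeS2) = 1.503 × 4/2 = 3.006 mol.
Mass of FeS2 = 3.006 mol × 119.97 g/mol = 360.6 g.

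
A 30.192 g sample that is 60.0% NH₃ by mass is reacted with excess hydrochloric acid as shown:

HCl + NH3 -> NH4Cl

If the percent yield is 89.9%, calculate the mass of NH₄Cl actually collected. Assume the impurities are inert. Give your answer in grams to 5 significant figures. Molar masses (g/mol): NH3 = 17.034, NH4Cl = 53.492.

Pure NH3 available = 30.192 g × 0.600 = 18.1152 g.
n(NH3) = 18.1152 g / 17.034 g/mol = 1.06347 mol.
From the equation the NH3:NH4Cl mole ratio is 1:1, so n(NH4Cl) = 1.06347 × 1/1 = 1.06347 mol.
Mass of NH4Cl = 1.06347 mol × 53.492 g/mol = 56.8873 g.
Actual mass collected = 56.8873 g × 0.899 = 51.1417 g.

51.142 g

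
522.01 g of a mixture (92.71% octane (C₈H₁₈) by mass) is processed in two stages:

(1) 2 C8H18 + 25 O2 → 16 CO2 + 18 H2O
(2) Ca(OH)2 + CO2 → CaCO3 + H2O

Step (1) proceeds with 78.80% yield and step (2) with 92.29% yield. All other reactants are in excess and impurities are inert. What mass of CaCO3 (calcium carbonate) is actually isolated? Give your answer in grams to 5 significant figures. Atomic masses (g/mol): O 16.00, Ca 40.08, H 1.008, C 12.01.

Pure C8H18 = 522.01 × 0.9271 = 483.955 g.
M(C8H18) = 8(12.01) + 18(1.008) = 114.224 g/mol.
M(CaCO3) = 40.08 + 12.01 + 3(16.00) = 100.09 g/mol.
n(C8H18) = 483.955 / 114.224 = 4.23690 mol.
Step 1 (C8H18:CO2 = 2:16): theoretical n(CO2) = 33.8952 mol; at 78.80% yield, n(CO2) = 26.7094 mol.
Step 2 (CO2:CaCO3 = 1:1): theoretical n(CaCO3) = 26.7094 mol, so theoretical mass = 26.7094 × 100.09 = 2673.34 g.
At 92.29% yield, actual mass of CaCO3 = 2673.34 × 0.9229 = 2467.23 g.

2467.2 g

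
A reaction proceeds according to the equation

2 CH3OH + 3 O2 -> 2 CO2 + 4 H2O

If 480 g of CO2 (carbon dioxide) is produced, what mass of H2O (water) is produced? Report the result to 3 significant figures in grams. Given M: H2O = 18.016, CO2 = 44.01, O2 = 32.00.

393 g

n(CO2) = 480.0 g / 44.01 g/mol = 10.91 mol.
From the equation the CO2:H2O mole ratio is 2:4, so n(H2O) = 10.91 × 4/2 = 21.81 mol.
Mass of H2O = 21.81 mol × 18.016 g/mol = 393.0 g.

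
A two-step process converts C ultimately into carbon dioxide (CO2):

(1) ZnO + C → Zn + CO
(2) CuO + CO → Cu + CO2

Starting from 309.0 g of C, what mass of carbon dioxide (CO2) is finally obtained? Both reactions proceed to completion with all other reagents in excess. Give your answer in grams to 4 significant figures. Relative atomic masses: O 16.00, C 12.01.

M(C) = 12.01 g/mol.
M(CO2) = 12.01 + 2(16.00) = 44.01 g/mol.
n(C) = 309.00 / 12.01 = 25.729 mol.
Step 1 gives a 1:1 ratio of C to CO, so n(CO) = 25.729 mol.
In step 2 the CO:CO2 ratio is 1:1, so n(CO2) = 25.729 mol.
Mass of CO2 = 25.729 × 44.01 = 1132.3 g.

1132 g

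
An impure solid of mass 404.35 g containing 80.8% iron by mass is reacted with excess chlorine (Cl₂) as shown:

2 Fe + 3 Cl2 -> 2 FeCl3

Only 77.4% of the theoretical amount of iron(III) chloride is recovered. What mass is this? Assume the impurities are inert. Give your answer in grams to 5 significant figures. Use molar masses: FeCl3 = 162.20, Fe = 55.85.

734.41 g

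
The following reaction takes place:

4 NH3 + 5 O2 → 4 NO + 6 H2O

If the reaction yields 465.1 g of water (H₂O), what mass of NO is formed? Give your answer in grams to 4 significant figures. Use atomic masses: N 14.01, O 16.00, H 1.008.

M(H2O) = 2(1.008) + 16.00 = 18.016 g/mol.
M(NO) = 14.01 + 16.00 = 30.01 g/mol.
n(H2O) = 465.10 g / 18.016 g/mol = 25.816 mol.
From the equation the H2O:NO mole ratio is 6:4, so n(NO) = 25.816 × 4/6 = 17.211 mol.
Mass of NO = 17.211 mol × 30.01 g/mol = 516.49 g.

516.5 g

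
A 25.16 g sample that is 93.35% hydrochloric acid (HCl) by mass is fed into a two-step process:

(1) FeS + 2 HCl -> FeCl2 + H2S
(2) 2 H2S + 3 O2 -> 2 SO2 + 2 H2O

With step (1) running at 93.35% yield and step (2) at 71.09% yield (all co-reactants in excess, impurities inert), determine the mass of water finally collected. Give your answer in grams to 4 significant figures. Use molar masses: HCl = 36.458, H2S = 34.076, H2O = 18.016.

Pure HCl = 25.16 × 0.9335 = 23.487 g.
n(HCl) = 23.487 / 36.458 = 0.64422 mol.
Step 1 (HCl:H2S = 2:1): theoretical n(H2S) = 0.32211 mol; at 93.35% yield, n(H2S) = 0.30069 mol.
Step 2 (H2S:H2O = 2:2): theoretical n(H2O) = 0.30069 mol, so theoretical mass = 0.30069 × 18.016 = 5.4172 g.
At 71.09% yield, actual mass of H2O = 5.4172 × 0.7109 = 3.8511 g.

3.851 g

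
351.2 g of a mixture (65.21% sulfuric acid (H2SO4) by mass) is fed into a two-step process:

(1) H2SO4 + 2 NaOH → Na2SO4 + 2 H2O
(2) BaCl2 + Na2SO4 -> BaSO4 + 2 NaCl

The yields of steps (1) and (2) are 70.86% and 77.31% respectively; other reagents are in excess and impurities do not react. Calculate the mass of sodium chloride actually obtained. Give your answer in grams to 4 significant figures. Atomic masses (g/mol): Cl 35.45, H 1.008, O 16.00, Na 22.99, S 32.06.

Pure H2SO4 = 351.2 × 0.6521 = 229.02 g.
M(H2SO4) = 2(1.008) + 32.06 + 4(16.00) = 98.076 g/mol.
M(NaCl) = 22.99 + 35.45 = 58.44 g/mol.
n(H2SO4) = 229.02 / 98.076 = 2.3351 mol.
Step 1 (H2SO4:Na2SO4 = 1:1): theoretical n(Na2SO4) = 2.3351 mol; at 70.86% yield, n(Na2SO4) = 1.6547 mol.
Step 2 (Na2SO4:NaCl = 1:2): theoretical n(NaCl) = 3.3093 mol, so theoretical mass = 3.3093 × 58.44 = 193.40 g.
At 77.31% yield, actual mass of NaCl = 193.40 × 0.7731 = 149.51 g.

149.5 g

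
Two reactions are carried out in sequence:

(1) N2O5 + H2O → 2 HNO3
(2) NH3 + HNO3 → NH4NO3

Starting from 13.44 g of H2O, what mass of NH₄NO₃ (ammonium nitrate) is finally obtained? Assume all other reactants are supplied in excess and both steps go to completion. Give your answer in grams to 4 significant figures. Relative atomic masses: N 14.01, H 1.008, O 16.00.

M(H2O) = 2(1.008) + 16.00 = 18.016 g/mol.
M(NH4NO3) = 2(14.01) + 4(1.008) + 3(16.00) = 80.052 g/mol.
n(H2O) = 13.440 / 18.016 = 0.74600 mol.
Step 1 gives a 1:2 ratio of H2O to HNO3, so n(HNO3) = 1.4920 mol.
In step 2 the HNO3:NH4NO3 ratio is 1:1, so n(NH4NO3) = 1.4920 mol.
Mass of NH4NO3 = 1.4920 × 80.052 = 119.44 g.

119.4 g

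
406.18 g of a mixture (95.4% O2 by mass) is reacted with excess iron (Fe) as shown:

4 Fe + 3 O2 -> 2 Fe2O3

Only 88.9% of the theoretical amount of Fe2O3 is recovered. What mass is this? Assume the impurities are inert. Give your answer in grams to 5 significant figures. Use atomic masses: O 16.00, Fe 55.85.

Pure O2 available = 406.18 g × 0.954 = 387.496 g.
M(O2) = 2(16.00) = 32.00 g/mol.
M(Fe2O3) = 2(55.85) + 3(16.00) = 159.70 g/mol.
n(O2) = 387.496 g / 32.00 g/mol = 12.1092 mol.
From the equation the O2:Fe2O3 mole ratio is 3:2, so n(Fe2O3) = 12.1092 × 2/3 = 8.07283 mol.
Mass of Fe2O3 = 8.07283 mol × 159.70 g/mol = 1289.23 g.
Actual mass collected = 1289.23 g × 0.889 = 1146.13 g.

1146.1 g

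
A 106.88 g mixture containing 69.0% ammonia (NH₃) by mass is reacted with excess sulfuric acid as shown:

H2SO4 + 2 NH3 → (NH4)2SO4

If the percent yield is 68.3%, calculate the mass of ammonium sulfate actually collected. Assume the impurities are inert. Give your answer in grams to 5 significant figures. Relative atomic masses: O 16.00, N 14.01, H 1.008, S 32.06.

195.37 g

Pure NH3 available = 106.88 g × 0.690 = 73.7472 g.
M(NH3) = 14.01 + 3(1.008) = 17.034 g/mol.
M((NH4)2SO4) = 2(14.01) + 8(1.008) + 32.06 + 4(16.00) = 132.144 g/mol.
n(NH3) = 73.7472 g / 17.034 g/mol = 4.32941 mol.
From the equation the NH3:(NH4)2SO4 mole ratio is 2:1, so n((NH4)2SO4) = 4.32941 × 1/2 = 2.16471 mol.
Mass of (NH4)2SO4 = 2.16471 mol × 132.144 g/mol = 286.053 g.
Actual mass collected = 286.053 g × 0.683 = 195.374 g.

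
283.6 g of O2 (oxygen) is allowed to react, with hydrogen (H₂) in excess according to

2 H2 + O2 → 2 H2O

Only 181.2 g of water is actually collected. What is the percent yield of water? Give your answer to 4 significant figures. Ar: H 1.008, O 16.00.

56.74 %

M(O2) = 2(16.00) = 32.00 g/mol.
M(H2O) = 2(1.008) + 16.00 = 18.016 g/mol.
n(O2) = 283.60 g / 32.00 g/mol = 8.8625 mol.
From the equation the O2:H2O mole ratio is 1:2, so n(H2O) = 8.8625 × 2/1 = 17.725 mol.
Mass of H2O = 17.725 mol × 18.016 g/mol = 319.33 g.
This is the theoretical yield. Percent yield = 181.2 g / 319.33 g × 100% = 56.743%.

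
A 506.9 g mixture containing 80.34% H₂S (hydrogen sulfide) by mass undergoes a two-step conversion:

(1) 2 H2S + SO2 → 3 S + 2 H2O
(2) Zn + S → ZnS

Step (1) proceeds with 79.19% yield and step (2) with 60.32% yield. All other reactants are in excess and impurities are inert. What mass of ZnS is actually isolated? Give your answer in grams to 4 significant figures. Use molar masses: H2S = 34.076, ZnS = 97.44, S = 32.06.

834.4 g

Pure H2S = 506.9 × 0.8034 = 407.24 g.
n(H2S) = 407.24 / 34.076 = 11.951 mol.
Step 1 (H2S:S = 2:3): theoretical n(S) = 17.927 mol; at 79.19% yield, n(S) = 14.196 mol.
Step 2 (S:ZnS = 1:1): theoretical n(ZnS) = 14.196 mol, so theoretical mass = 14.196 × 97.44 = 1383.3 g.
At 60.32% yield, actual mass of ZnS = 1383.3 × 0.6032 = 834.38 g.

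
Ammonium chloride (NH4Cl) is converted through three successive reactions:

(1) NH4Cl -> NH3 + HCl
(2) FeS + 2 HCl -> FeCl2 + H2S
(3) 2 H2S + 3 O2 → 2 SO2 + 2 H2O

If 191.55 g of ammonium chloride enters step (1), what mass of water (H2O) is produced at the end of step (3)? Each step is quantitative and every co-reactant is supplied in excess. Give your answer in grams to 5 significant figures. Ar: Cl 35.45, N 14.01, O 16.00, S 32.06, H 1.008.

32.257 g

M(NH4Cl) = 14.01 + 4(1.008) + 35.45 = 53.492 g/mol.
M(H2O) = 2(1.008) + 16.00 = 18.016 g/mol.
n(NH4Cl) = 191.55 / 53.492 = 3.58091 mol.
Reaction (1): NH4Cl→HCl ratio 1:1 ⇒ n(HCl) = 3.58091 mol.
Reaction (2): HCl→H2S ratio 2:1 ⇒ n(H2S) = 1.79045 mol.
Reaction (3): H2S→H2O ratio 2:2 ⇒ n(H2O) = 1.79045 mol.
Mass of H2O = 1.79045 × 18.016 = 32.2568 g.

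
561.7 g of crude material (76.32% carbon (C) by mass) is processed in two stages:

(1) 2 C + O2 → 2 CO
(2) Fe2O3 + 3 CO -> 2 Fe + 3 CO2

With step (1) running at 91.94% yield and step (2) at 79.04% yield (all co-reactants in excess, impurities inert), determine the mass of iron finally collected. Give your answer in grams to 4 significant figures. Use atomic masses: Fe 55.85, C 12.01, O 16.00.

965.8 g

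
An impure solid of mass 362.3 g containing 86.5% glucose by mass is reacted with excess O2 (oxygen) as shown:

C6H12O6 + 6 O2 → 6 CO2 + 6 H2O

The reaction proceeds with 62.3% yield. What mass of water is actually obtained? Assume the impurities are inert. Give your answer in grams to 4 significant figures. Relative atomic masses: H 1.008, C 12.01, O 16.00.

117.1 g

Pure C6H12O6 available = 362.3 g × 0.865 = 313.39 g.
M(C6H12O6) = 6(12.01) + 12(1.008) + 6(16.00) = 180.156 g/mol.
M(H2O) = 2(1.008) + 16.00 = 18.016 g/mol.
n(C6H12O6) = 313.39 g / 180.156 g/mol = 1.7395 mol.
From the equation the C6H12O6:H2O mole ratio is 1:6, so n(H2O) = 1.7395 × 6/1 = 10.437 mol.
Mass of H2O = 10.437 mol × 18.016 g/mol = 188.04 g.
Actual mass collected = 188.04 g × 0.623 = 117.15 g.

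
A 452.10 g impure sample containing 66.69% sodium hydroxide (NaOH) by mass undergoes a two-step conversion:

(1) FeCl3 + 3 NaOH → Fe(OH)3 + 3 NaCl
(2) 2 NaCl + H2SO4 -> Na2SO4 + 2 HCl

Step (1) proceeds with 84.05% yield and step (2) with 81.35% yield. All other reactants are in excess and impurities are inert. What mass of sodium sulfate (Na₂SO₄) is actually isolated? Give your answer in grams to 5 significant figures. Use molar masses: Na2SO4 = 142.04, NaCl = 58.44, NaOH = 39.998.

Pure NaOH = 452.10 × 0.6669 = 301.505 g.
n(NaOH) = 301.505 / 39.998 = 7.53801 mol.
Step 1 (NaOH:NaCl = 3:3): theoretical n(NaCl) = 7.53801 mol; at 84.05% yield, n(NaCl) = 6.33570 mol.
Step 2 (NaCl:Na2SO4 = 2:1): theoretical n(Na2SO4) = 3.16785 mol, so theoretical mass = 3.16785 × 142.04 = 449.961 g.
At 81.35% yield, actual mass of Na2SO4 = 449.961 × 0.8135 = 366.044 g.

366.04 g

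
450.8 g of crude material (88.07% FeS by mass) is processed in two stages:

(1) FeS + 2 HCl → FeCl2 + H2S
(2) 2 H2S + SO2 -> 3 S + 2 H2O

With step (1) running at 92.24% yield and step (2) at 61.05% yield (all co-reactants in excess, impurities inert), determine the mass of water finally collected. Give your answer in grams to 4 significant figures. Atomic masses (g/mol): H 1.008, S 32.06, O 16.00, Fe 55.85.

45.82 g

Pure FeS = 450.8 × 0.8807 = 397.02 g.
M(FeS) = 55.85 + 32.06 = 87.91 g/mol.
M(H2O) = 2(1.008) + 16.00 = 18.016 g/mol.
n(FeS) = 397.02 / 87.91 = 4.5162 mol.
Step 1 (FeS:H2S = 1:1): theoretical n(H2S) = 4.5162 mol; at 92.24% yield, n(H2S) = 4.1657 mol.
Step 2 (H2S:H2O = 2:2): theoretical n(H2O) = 4.1657 mol, so theoretical mass = 4.1657 × 18.016 = 75.050 g.
At 61.05% yield, actual mass of H2O = 75.050 × 0.6105 = 45.818 g.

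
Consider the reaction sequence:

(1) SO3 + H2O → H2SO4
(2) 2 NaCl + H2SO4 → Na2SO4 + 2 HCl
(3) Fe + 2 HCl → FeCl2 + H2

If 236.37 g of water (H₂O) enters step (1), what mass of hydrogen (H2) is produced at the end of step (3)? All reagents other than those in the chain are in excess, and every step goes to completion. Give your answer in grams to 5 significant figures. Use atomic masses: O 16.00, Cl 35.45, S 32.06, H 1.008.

26.450 g

M(H2O) = 2(1.008) + 16.00 = 18.016 g/mol.
M(H2) = 2(1.008) = 2.016 g/mol.
n(H2O) = 236.37 / 18.016 = 13.1200 mol.
Reaction (1): H2O→H2SO4 ratio 1:1 ⇒ n(H2SO4) = 13.1200 mol.
Reaction (2): H2SO4→HCl ratio 1:2 ⇒ n(HCl) = 26.2400 mol.
Reaction (3): HCl→H2 ratio 2:1 ⇒ n(H2) = 13.1200 mol.
Mass of H2 = 13.1200 × 2.016 = 26.4499 g.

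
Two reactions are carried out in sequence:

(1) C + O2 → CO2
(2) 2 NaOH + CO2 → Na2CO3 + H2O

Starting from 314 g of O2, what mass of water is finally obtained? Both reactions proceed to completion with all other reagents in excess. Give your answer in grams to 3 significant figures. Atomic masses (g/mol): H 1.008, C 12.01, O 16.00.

M(O2) = 2(16.00) = 32.00 g/mol.
M(H2O) = 2(1.008) + 16.00 = 18.016 g/mol.
n(O2) = 314.0 / 32.00 = 9.812 mol.
Step 1 gives a 1:1 ratio of O2 to CO2, so n(CO2) = 9.812 mol.
In step 2 the CO2:H2O ratio is 1:1, so n(H2O) = 9.812 mol.
Mass of H2O = 9.812 × 18.016 = 176.8 g.

177 g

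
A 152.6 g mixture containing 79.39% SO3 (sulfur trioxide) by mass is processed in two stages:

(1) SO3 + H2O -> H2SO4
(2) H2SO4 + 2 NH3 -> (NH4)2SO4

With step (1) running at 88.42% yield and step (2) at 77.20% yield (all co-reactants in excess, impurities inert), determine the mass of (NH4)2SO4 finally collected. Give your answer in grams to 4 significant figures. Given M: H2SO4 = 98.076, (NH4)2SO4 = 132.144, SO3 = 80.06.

Pure SO3 = 152.6 × 0.7939 = 121.15 g.
n(SO3) = 121.15 / 80.06 = 1.5132 mol.
Step 1 (SO3:H2SO4 = 1:1): theoretical n(H2SO4) = 1.5132 mol; at 88.42% yield, n(H2SO4) = 1.3380 mol.
Step 2 (H2SO4:(NH4)2SO4 = 1:1): theoretical n((NH4)2SO4) = 1.3380 mol, so theoretical mass = 1.3380 × 132.144 = 176.81 g.
At 77.20% yield, actual mass of (NH4)2SO4 = 176.81 × 0.7720 = 136.50 g.

136.5 g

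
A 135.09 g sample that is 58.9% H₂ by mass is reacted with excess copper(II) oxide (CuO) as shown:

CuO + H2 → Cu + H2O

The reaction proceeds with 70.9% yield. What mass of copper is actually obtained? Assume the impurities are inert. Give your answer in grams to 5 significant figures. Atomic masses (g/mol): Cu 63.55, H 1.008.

1778.3 g

Pure H2 available = 135.09 g × 0.589 = 79.5680 g.
M(H2) = 2(1.008) = 2.016 g/mol.
M(Cu) = 63.55 g/mol.
n(H2) = 79.5680 g / 2.016 g/mol = 39.4683 mol.
From the equation the H2:Cu mole ratio is 1:1, so n(Cu) = 39.4683 × 1/1 = 39.4683 mol.
Mass of Cu = 39.4683 mol × 63.55 g/mol = 2508.21 g.
Actual mass collected = 2508.21 g × 0.709 = 1778.32 g.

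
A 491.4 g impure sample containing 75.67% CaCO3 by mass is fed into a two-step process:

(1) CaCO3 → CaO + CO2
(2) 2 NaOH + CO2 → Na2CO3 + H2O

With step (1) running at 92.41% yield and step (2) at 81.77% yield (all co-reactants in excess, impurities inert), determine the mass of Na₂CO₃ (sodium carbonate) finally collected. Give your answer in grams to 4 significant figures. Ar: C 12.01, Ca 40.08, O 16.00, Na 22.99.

297.5 g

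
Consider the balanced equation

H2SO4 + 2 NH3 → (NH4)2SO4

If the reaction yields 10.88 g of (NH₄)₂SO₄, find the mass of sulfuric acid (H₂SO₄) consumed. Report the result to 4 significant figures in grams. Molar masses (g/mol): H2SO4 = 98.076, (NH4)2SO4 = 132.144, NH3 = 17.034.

n((NH4)2SO4) = 10.880 g / 132.144 g/mol = 0.082334 mol.
From the equation the (NH4)2SO4:H2SO4 mole ratio is 1:1, so n(H2SO4) = 0.082334 × 1/1 = 0.082334 mol.
Mass of H2SO4 = 0.082334 mol × 98.076 g/mol = 8.0750 g.

8.075 g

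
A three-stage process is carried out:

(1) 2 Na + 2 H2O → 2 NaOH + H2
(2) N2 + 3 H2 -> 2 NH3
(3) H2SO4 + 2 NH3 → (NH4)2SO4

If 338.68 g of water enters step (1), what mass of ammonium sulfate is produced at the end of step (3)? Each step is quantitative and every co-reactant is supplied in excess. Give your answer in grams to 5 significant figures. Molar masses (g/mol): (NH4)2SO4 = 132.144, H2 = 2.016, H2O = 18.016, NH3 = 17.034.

414.03 g

n(H2O) = 338.68 / 18.016 = 18.7988 mol.
Reaction (1): H2O→H2 ratio 2:1 ⇒ n(H2) = 9.39942 mol.
Reaction (2): H2→NH3 ratio 3:2 ⇒ n(NH3) = 6.26628 mol.
Reaction (3): NH3→(NH4)2SO4 ratio 2:1 ⇒ n((NH4)2SO4) = 3.13314 mol.
Mass of (NH4)2SO4 = 3.13314 × 132.144 = 414.026 g.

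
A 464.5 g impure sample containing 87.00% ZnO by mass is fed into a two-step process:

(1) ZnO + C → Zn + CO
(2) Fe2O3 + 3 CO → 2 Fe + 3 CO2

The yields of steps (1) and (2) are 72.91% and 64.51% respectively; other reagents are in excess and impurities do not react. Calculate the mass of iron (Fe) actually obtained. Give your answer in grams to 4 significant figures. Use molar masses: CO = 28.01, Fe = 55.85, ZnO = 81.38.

Pure ZnO = 464.5 × 0.8700 = 404.12 g.
n(ZnO) = 404.12 / 81.38 = 4.9658 mol.
Step 1 (ZnO:CO = 1:1): theoretical n(CO) = 4.9658 mol; at 72.91% yield, n(CO) = 3.6205 mol.
Step 2 (CO:Fe = 3:2): theoretical n(Fe) = 2.4137 mol, so theoretical mass = 2.4137 × 55.85 = 134.81 g.
At 64.51% yield, actual mass of Fe = 134.81 × 0.6451 = 86.963 g.

86.96 g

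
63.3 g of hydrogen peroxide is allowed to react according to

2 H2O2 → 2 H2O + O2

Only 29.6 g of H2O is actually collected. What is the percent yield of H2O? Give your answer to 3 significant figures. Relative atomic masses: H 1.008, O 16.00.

88.3 %

M(H2O2) = 2(1.008) + 2(16.00) = 34.016 g/mol.
M(H2O) = 2(1.008) + 16.00 = 18.016 g/mol.
n(H2O2) = 63.30 g / 34.016 g/mol = 1.861 mol.
From the equation the H2O2:H2O mole ratio is 2:2, so n(H2O) = 1.861 × 2/2 = 1.861 mol.
Mass of H2O = 1.861 mol × 18.016 g/mol = 33.53 g.
This is the theoretical yield. Percent yield = 29.6 g / 33.53 g × 100% = 88.29%.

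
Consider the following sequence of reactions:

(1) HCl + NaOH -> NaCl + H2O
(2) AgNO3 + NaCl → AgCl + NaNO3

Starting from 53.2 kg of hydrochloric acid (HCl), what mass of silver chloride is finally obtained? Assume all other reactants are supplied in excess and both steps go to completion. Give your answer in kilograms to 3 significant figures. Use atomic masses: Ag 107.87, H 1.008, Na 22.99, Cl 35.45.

209 kg

M(HCl) = 1.008 + 35.45 = 36.458 g/mol.
M(AgCl) = 107.87 + 35.45 = 143.32 g/mol.
53.2 kg = 53200 g.
n(HCl) = 53200 / 36.458 = 1459 mol.
Step 1 gives a 1:1 ratio of HCl to NaCl, so n(NaCl) = 1459 mol.
In step 2 the NaCl:AgCl ratio is 1:1, so n(AgCl) = 1459 mol.
Mass of AgCl = 1459 × 143.32 = 209100 g = 209 kg.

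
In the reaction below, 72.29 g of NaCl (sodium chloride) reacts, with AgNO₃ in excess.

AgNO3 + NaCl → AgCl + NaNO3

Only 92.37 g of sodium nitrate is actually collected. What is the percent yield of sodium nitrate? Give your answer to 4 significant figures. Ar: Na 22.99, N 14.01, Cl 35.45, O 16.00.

M(NaCl) = 22.99 + 35.45 = 58.44 g/mol.
M(NaNO3) = 22.99 + 14.01 + 3(16.00) = 85.00 g/mol.
n(NaCl) = 72.290 g / 58.44 g/mol = 1.2370 mol.
From the equation the NaCl:NaNO3 mole ratio is 1:1, so n(NaNO3) = 1.2370 × 1/1 = 1.2370 mol.
Mass of NaNO3 = 1.2370 mol × 85.00 g/mol = 105.14 g.
This is the theoretical yield. Percent yield = 92.37 g / 105.14 g × 100% = 87.850%.

87.85 %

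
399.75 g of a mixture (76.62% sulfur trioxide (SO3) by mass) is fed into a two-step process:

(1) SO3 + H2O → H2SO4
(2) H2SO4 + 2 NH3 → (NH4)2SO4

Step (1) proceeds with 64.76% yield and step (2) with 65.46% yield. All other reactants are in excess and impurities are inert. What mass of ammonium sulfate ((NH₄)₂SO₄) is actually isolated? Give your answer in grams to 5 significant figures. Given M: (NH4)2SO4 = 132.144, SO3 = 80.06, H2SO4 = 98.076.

214.31 g

Pure SO3 = 399.75 × 0.7662 = 306.288 g.
n(SO3) = 306.288 / 80.06 = 3.82574 mol.
Step 1 (SO3:H2SO4 = 1:1): theoretical n(H2SO4) = 3.82574 mol; at 64.76% yield, n(H2SO4) = 2.47755 mol.
Step 2 (H2SO4:(NH4)2SO4 = 1:1): theoretical n((NH4)2SO4) = 2.47755 mol, so theoretical mass = 2.47755 × 132.144 = 327.393 g.
At 65.46% yield, actual mass of (NH4)2SO4 = 327.393 × 0.6546 = 214.311 g.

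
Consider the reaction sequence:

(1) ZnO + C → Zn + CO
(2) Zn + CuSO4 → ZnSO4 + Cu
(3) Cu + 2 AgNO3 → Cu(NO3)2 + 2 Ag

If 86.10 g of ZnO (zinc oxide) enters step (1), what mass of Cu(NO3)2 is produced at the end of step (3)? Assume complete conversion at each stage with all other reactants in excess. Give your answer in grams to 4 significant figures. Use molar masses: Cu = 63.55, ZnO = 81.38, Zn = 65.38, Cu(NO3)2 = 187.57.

198.4 g

n(ZnO) = 86.10 / 81.38 = 1.0580 mol.
Reaction (1): ZnO→Zn ratio 1:1 ⇒ n(Zn) = 1.0580 mol.
Reaction (2): Zn→Cu ratio 1:1 ⇒ n(Cu) = 1.0580 mol.
Reaction (3): Cu→Cu(NO3)2 ratio 1:1 ⇒ n(Cu(NO3)2) = 1.0580 mol.
Mass of Cu(NO3)2 = 1.0580 × 187.57 = 198.45 g.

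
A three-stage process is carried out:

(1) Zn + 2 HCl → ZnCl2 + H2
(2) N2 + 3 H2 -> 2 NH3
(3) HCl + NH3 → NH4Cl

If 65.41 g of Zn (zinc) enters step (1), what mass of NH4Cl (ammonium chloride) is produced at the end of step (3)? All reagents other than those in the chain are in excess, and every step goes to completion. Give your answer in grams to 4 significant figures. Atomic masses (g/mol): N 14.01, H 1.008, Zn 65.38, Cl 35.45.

35.68 g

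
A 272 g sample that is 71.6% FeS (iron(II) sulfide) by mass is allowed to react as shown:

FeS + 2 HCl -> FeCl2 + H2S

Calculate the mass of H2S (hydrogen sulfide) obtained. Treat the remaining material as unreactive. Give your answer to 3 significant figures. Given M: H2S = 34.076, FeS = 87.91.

75.5 g

Mass of pure FeS = 272 g × 0.716 = 194.8 g.
n(FeS) = 194.8 g / 87.91 g/mol = 2.215 mol.
From the equation the FeS:H2S mole ratio is 1:1, so n(H2S) = 2.215 × 1/1 = 2.215 mol.
Mass of H2S = 2.215 mol × 34.076 g/mol = 75.49 g.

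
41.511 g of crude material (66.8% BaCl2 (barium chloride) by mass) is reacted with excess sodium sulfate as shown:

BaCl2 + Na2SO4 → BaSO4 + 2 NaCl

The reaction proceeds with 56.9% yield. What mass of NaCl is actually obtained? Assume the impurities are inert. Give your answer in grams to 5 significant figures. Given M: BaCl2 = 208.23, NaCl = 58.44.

Pure BaCl2 available = 41.511 g × 0.668 = 27.7293 g.
n(BaCl2) = 27.7293 g / 208.23 g/mol = 0.133167 mol.
From the equation the BaCl2:NaCl mole ratio is 1:2, so n(NaCl) = 0.133167 × 2/1 = 0.266334 mol.
Mass of NaCl = 0.266334 mol × 58.44 g/mol = 15.5645 g.
Actual mass collected = 15.5645 g × 0.569 = 8.85623 g.

8.8562 g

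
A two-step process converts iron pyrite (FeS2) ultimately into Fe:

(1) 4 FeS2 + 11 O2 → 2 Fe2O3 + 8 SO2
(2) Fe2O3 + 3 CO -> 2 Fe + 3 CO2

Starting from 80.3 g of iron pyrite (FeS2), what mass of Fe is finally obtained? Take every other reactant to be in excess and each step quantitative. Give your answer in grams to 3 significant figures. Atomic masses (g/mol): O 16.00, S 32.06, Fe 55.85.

37.4 g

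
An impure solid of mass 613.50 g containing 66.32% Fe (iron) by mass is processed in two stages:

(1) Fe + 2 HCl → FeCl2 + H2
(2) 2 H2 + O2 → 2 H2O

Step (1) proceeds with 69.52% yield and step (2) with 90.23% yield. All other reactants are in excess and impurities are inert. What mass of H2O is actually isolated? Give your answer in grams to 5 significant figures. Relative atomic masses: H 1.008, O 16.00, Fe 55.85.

82.329 g

Pure Fe = 613.50 × 0.6632 = 406.873 g.
M(Fe) = 55.85 g/mol.
M(H2O) = 2(1.008) + 16.00 = 18.016 g/mol.
n(Fe) = 406.873 / 55.85 = 7.28511 mol.
Step 1 (Fe:H2 = 1:1): theoretical n(H2) = 7.28511 mol; at 69.52% yield, n(H2) = 5.06461 mol.
Step 2 (H2:H2O = 2:2): theoretical n(H2O) = 5.06461 mol, so theoretical mass = 5.06461 × 18.016 = 91.2439 g.
At 90.23% yield, actual mass of H2O = 91.2439 × 0.9023 = 82.3294 g.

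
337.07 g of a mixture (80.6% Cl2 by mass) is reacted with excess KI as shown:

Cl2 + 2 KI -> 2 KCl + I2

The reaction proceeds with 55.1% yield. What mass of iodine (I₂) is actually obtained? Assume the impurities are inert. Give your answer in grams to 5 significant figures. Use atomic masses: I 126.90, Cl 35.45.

535.86 g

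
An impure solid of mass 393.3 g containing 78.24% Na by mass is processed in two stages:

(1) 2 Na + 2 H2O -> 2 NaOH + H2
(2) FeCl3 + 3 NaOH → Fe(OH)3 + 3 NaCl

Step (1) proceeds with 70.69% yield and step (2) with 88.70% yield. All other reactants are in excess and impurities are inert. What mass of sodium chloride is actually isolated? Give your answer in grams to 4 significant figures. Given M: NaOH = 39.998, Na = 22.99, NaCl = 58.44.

490.5 g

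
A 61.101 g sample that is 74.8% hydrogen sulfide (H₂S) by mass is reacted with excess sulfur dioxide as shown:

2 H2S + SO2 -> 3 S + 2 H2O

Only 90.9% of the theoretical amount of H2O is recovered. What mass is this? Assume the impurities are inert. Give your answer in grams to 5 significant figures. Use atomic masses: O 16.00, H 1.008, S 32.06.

21.965 g

Pure H2S available = 61.101 g × 0.748 = 45.7035 g.
M(H2S) = 2(1.008) + 32.06 = 34.076 g/mol.
M(H2O) = 2(1.008) + 16.00 = 18.016 g/mol.
n(H2S) = 45.7035 g / 34.076 g/mol = 1.34122 mol.
From the equation the H2S:H2O mole ratio is 2:2, so n(H2O) = 1.34122 × 2/2 = 1.34122 mol.
Mass of H2O = 1.34122 mol × 18.016 g/mol = 24.1635 g.
Actual mass collected = 24.1635 g × 0.909 = 21.9646 g.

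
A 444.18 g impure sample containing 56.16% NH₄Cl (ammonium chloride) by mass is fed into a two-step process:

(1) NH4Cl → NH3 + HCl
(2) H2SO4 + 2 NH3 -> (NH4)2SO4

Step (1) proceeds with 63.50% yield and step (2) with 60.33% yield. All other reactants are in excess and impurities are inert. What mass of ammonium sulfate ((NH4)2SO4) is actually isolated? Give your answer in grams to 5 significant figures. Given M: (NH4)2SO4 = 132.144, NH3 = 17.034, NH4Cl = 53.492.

Pure NH4Cl = 444.18 × 0.5616 = 249.451 g.
n(NH4Cl) = 249.451 / 53.492 = 4.66334 mol.
Step 1 (NH4Cl:NH3 = 1:1): theoretical n(NH3) = 4.66334 mol; at 63.50% yield, n(NH3) = 2.96122 mol.
Step 2 (NH3:(NH4)2SO4 = 2:1): theoretical n((NH4)2SO4) = 1.48061 mol, so theoretical mass = 1.48061 × 132.144 = 195.654 g.
At 60.33% yield, actual mass of (NH4)2SO4 = 195.654 × 0.6033 = 118.038 g.

118.04 g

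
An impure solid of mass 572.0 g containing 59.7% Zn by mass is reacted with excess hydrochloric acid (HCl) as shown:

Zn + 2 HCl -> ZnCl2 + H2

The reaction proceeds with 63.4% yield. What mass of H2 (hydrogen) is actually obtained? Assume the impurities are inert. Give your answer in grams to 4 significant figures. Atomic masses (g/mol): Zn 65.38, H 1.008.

6.676 g

Pure Zn available = 572.0 g × 0.597 = 341.48 g.
M(Zn) = 65.38 g/mol.
M(H2) = 2(1.008) = 2.016 g/mol.
n(Zn) = 341.48 g / 65.38 g/mol = 5.2231 mol.
From the equation the Zn:H2 mole ratio is 1:1, so n(H2) = 5.2231 × 1/1 = 5.2231 mol.
Mass of H2 = 5.2231 mol × 2.016 g/mol = 10.530 g.
Actual mass collected = 10.530 g × 0.634 = 6.6758 g.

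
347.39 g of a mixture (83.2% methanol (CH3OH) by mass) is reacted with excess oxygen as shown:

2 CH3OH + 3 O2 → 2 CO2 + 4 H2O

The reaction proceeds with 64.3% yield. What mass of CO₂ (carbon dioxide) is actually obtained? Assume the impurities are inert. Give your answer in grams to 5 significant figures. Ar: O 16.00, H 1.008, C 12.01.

Pure CH3OH available = 347.39 g × 0.832 = 289.028 g.
M(CH3OH) = 12.01 + 4(1.008) + 16.00 = 32.042 g/mol.
M(CO2) = 12.01 + 2(16.00) = 44.01 g/mol.
n(CH3OH) = 289.028 g / 32.042 g/mol = 9.02030 mol.
From the equation the CH3OH:CO2 mole ratio is 2:2, so n(CO2) = 9.02030 × 2/2 = 9.02030 mol.
Mass of CO2 = 9.02030 mol × 44.01 g/mol = 396.983 g.
Actual mass collected = 396.983 g × 0.643 = 255.260 g.

255.26 g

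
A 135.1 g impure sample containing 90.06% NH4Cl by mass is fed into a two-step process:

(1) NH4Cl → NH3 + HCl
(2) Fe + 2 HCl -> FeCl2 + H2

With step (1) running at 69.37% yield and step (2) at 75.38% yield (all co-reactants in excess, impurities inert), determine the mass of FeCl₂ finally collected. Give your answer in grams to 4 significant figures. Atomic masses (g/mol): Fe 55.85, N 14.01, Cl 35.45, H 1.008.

Pure NH4Cl = 135.1 × 0.9006 = 121.67 g.
M(NH4Cl) = 14.01 + 4(1.008) + 35.45 = 53.492 g/mol.
M(FeCl2) = 55.85 + 2(35.45) = 126.75 g/mol.
n(NH4Cl) = 121.67 / 53.492 = 2.2746 mol.
Step 1 (NH4Cl:HCl = 1:1): theoretical n(HCl) = 2.2746 mol; at 69.37% yield, n(HCl) = 1.5779 mol.
Step 2 (HCl:FeCl2 = 2:1): theoretical n(FeCl2) = 0.78893 mol, so theoretical mass = 0.78893 × 126.75 = 99.997 g.
At 75.38% yield, actual mass of FeCl2 = 99.997 × 0.7538 = 75.378 g.

75.38 g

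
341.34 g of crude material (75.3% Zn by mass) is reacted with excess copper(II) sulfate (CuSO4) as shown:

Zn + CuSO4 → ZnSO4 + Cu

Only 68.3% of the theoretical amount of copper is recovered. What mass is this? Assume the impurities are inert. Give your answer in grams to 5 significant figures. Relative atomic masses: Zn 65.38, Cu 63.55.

170.64 g

Pure Zn available = 341.34 g × 0.753 = 257.029 g.
M(Zn) = 65.38 g/mol.
M(Cu) = 63.55 g/mol.
n(Zn) = 257.029 g / 65.38 g/mol = 3.93131 mol.
From the equation the Zn:Cu mole ratio is 1:1, so n(Cu) = 3.93131 × 1/1 = 3.93131 mol.
Mass of Cu = 3.93131 mol × 63.55 g/mol = 249.835 g.
Actual mass collected = 249.835 g × 0.683 = 170.637 g.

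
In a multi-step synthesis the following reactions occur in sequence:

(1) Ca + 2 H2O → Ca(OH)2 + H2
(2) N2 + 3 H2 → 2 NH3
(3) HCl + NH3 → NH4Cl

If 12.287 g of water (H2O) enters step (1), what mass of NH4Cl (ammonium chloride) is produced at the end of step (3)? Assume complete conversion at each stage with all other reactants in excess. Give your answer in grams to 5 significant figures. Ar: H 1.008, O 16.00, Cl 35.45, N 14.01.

12.161 g

M(H2O) = 2(1.008) + 16.00 = 18.016 g/mol.
M(NH4Cl) = 14.01 + 4(1.008) + 35.45 = 53.492 g/mol.
n(H2O) = 12.287 / 18.016 = 0.682005 mol.
Reaction (1): H2O→H2 ratio 2:1 ⇒ n(H2) = 0.341002 mol.
Reaction (2): H2→NH3 ratio 3:2 ⇒ n(NH3) = 0.227335 mol.
Reaction (3): NH3→NH4Cl ratio 1:1 ⇒ n(NH4Cl) = 0.227335 mol.
Mass of NH4Cl = 0.227335 × 53.492 = 12.1606 g.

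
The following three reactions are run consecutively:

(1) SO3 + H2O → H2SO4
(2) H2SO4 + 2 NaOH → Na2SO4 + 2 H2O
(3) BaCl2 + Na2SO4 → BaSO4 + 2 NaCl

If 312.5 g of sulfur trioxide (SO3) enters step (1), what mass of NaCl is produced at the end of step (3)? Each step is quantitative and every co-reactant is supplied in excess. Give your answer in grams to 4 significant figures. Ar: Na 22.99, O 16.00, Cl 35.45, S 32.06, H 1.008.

M(SO3) = 32.06 + 3(16.00) = 80.06 g/mol.
M(NaCl) = 22.99 + 35.45 = 58.44 g/mol.
n(SO3) = 312.5 / 80.06 = 3.9033 mol.
Reaction (1): SO3→H2SO4 ratio 1:1 ⇒ n(H2SO4) = 3.9033 mol.
Reaction (2): H2SO4→Na2SO4 ratio 1:1 ⇒ n(Na2SO4) = 3.9033 mol.
Reaction (3): Na2SO4→NaCl ratio 1:2 ⇒ n(NaCl) = 7.8066 mol.
Mass of NaCl = 7.8066 × 58.44 = 456.22 g.

456.2 g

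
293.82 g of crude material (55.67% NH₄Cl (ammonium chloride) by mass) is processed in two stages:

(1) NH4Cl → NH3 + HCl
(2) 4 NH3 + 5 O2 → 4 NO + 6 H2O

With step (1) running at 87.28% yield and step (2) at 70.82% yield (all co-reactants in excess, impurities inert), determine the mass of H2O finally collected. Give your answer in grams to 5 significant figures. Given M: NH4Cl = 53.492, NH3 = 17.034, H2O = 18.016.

Pure NH4Cl = 293.82 × 0.5567 = 163.570 g.
n(NH4Cl) = 163.570 / 53.492 = 3.05783 mol.
Step 1 (NH4Cl:NH3 = 1:1): theoretical n(NH3) = 3.05783 mol; at 87.28% yield, n(NH3) = 2.66888 mol.
Step 2 (NH3:H2O = 4:6): theoretical n(H2O) = 4.00331 mol, so theoretical mass = 4.00331 × 18.016 = 72.1237 g.
At 70.82% yield, actual mass of H2O = 72.1237 × 0.7082 = 51.0780 g.

51.078 g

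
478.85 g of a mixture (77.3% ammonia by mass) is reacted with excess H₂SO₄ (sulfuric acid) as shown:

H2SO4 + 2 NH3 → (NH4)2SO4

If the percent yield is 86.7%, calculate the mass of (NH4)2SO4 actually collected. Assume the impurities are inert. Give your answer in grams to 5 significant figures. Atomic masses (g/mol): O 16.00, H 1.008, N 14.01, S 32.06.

Pure NH3 available = 478.85 g × 0.773 = 370.151 g.
M(NH3) = 14.01 + 3(1.008) = 17.034 g/mol.
M((NH4)2SO4) = 2(14.01) + 8(1.008) + 32.06 + 4(16.00) = 132.144 g/mol.
n(NH3) = 370.151 g / 17.034 g/mol = 21.7301 mol.
From the equation the NH3:(NH4)2SO4 mole ratio is 2:1, so n((NH4)2SO4) = 21.7301 × 1/2 = 10.8651 mol.
Mass of (NH4)2SO4 = 10.8651 mol × 132.144 g/mol = 1435.75 g.
Actual mass collected = 1435.75 g × 0.867 = 1244.80 g.

1244.8 g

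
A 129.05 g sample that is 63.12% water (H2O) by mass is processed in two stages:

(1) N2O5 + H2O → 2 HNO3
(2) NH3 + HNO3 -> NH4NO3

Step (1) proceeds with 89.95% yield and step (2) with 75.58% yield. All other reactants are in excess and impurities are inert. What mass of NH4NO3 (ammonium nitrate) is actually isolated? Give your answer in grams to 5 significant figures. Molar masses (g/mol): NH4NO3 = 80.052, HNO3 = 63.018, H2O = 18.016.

Pure H2O = 129.05 × 0.6312 = 81.4564 g.
n(H2O) = 81.4564 / 18.016 = 4.52133 mol.
Step 1 (H2O:HNO3 = 1:2): theoretical n(HNO3) = 9.04267 mol; at 89.95% yield, n(HNO3) = 8.13388 mol.
Step 2 (HNO3:NH4NO3 = 1:1): theoretical n(NH4NO3) = 8.13388 mol, so theoretical mass = 8.13388 × 80.052 = 651.133 g.
At 75.58% yield, actual mass of NH4NO3 = 651.133 × 0.7558 = 492.127 g.

492.13 g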